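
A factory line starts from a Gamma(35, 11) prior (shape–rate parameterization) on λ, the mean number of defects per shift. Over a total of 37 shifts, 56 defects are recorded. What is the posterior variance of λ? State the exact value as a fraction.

91/2304

Total count 56 over total exposure 37 shifts.
The Gamma prior is conjugate for the Poisson rate, so λ | data ~ Gamma(35+56, 11+37) = Gamma(91, 48).
Posterior variance = α'/β'² = 91/2304.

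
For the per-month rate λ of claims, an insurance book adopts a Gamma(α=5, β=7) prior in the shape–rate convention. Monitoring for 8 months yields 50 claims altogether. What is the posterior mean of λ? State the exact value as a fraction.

11/3

Total count 50 over total exposure 8 months.
By Gamma–Poisson conjugacy, the posterior is Gamma(α + Σx, β + Σt) = Gamma(5 + 50, 7 + 8) = Gamma(55, 15).
Posterior mean = α'/β' = 55/15 = 11/3.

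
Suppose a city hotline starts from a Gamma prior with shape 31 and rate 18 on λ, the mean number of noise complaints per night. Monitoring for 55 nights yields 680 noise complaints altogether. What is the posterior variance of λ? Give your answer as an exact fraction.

Total count 680 over total exposure 55 nights.
Conjugate update: add total count to the shape and total exposure to the rate, giving Gamma(711, 73).
Posterior variance = α'/β'² = 711/5329.

711/5329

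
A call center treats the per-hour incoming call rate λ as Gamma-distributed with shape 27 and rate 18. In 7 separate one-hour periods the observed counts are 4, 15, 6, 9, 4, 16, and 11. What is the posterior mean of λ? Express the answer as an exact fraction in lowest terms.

Total count: 4 + 15 + 6 + 9 + 4 + 16 + 11 = 65.
Total exposure: 7 hours.
The Gamma prior is conjugate for the Poisson rate, so λ | data ~ Gamma(27+65, 18+7) = Gamma(92, 25).
Posterior mean = α'/β' = 92/25.

92/25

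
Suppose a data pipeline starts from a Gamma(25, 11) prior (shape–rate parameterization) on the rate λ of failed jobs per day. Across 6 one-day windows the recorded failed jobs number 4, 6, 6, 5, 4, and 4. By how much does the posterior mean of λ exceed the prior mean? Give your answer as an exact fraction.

169/187

Total count: 4 + 6 + 6 + 5 + 4 + 4 = 29.
Total exposure: 6 days.
Gamma(α, β) with Poisson data over total exposure Σt gives posterior Gamma(α+Σx, β+Σt) = Gamma(54, 17).
Posterior mean = 54/17 = 54/17; prior mean = 25/11 = 25/11. Difference = 54/17 − 25/11 = 169/187.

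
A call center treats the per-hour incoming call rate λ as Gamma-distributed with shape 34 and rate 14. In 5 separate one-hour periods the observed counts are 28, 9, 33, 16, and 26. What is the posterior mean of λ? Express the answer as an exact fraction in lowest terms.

Total count: 28 + 9 + 33 + 16 + 26 = 112.
Total exposure: 5 hours.
Conjugate update: add total count to the shape and total exposure to the rate, giving Gamma(146, 19).
Posterior mean = α'/β' = 146/19.

146/19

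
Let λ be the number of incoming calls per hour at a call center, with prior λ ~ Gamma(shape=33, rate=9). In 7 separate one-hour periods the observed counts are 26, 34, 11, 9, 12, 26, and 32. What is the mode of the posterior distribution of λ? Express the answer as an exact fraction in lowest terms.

Total count: 26 + 34 + 11 + 9 + 12 + 26 + 32 = 150.
Total exposure: 7 hours.
By Gamma–Poisson conjugacy, the posterior is Gamma(α + Σx, β + Σt) = Gamma(33 + 150, 9 + 7) = Gamma(183, 16).
Posterior mode = (α'−1)/β' = 182/16 = 91/8.

91/8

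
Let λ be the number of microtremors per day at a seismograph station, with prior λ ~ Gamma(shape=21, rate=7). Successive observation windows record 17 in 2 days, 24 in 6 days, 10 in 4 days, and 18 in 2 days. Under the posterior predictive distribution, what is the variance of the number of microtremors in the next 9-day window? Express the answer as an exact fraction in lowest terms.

2700/49

Total count: 17 + 24 + 10 + 18 = 69.
Total exposure: 2 + 6 + 4 + 2 = 14 days.
Posterior: α' = 21 + 69 = 90, β' = 7 + 14 = 21.
The posterior predictive for a window of length T is Negative Binomial with variance T·α'·(β'+T)/β'² = 9·90·30/441 = 2700/49.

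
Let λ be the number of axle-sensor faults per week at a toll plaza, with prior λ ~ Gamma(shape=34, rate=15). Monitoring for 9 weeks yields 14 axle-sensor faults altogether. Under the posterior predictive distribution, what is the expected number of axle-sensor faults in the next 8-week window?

16

Total count 14 over total exposure 9 weeks.
The Gamma prior is conjugate for the Poisson rate, so λ | data ~ Gamma(34+14, 15+9) = Gamma(48, 24).
Predictive mean over an 8-week window = T·E[λ|data] = 8·48/24 = 16.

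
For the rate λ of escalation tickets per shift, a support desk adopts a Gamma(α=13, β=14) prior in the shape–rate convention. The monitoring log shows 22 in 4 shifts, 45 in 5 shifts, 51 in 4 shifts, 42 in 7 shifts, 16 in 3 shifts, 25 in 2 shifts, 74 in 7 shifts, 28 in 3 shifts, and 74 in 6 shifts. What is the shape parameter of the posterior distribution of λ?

Total count: 22 + 45 + 51 + 42 + 16 + 25 + 74 + 28 + 74 = 377.
Total exposure: 4 + 5 + 4 + 7 + 3 + 2 + 7 + 3 + 6 = 41 shifts.
The Gamma prior is conjugate for the Poisson rate, so λ | data ~ Gamma(13+377, 14+41) = Gamma(390, 55).

390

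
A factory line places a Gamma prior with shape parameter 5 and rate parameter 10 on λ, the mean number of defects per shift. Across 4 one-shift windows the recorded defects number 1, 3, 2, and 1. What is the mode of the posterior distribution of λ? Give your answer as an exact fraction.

11/14

Total count: 1 + 3 + 2 + 1 = 7.
Total exposure: 4 shifts.
The Gamma prior is conjugate for the Poisson rate, so λ | data ~ Gamma(5+7, 10+4) = Gamma(12, 14).
Posterior mode = (α'−1)/β' = 11/14.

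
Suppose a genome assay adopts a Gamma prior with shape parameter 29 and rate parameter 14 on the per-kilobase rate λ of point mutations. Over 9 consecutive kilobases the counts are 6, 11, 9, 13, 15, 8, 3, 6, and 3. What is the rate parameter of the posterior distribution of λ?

23

Total count: 6 + 11 + 9 + 13 + 15 + 8 + 3 + 6 + 3 = 74.
Total exposure: 9 kilobases.
Posterior: α' = 29 + 74 = 103, β' = 14 + 9 = 23.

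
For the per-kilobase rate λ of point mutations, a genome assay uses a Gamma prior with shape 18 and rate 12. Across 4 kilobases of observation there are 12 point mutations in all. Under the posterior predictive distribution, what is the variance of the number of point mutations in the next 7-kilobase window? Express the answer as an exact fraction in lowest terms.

2415/128

Total count 12 over total exposure 4 kilobases.
Gamma(α, β) with Poisson data over total exposure Σt gives posterior Gamma(α+Σx, β+Σt) = Gamma(30, 16).
The posterior predictive for a window of length T is Negative Binomial with variance T·α'·(β'+T)/β'² = 7·30·23/256 = 2415/128.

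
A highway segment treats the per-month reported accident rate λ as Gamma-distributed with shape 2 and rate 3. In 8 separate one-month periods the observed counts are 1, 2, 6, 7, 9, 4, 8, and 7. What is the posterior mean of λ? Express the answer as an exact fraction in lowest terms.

Total count: 1 + 2 + 6 + 7 + 9 + 4 + 8 + 7 = 44.
Total exposure: 8 months.
Gamma(α, β) with Poisson data over total exposure Σt gives posterior Gamma(α+Σx, β+Σt) = Gamma(46, 11).
Posterior mean = α'/β' = 46/11.

46/11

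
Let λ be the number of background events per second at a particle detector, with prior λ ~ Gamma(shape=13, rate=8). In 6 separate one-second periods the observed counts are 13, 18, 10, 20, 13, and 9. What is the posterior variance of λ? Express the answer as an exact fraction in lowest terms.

Total count: 13 + 18 + 10 + 20 + 13 + 9 = 83.
Total exposure: 6 seconds.
Conjugate update: add total count to the shape and total exposure to the rate, giving Gamma(96, 14).
Posterior variance = α'/β'² = 96/196 = 24/49.

24/49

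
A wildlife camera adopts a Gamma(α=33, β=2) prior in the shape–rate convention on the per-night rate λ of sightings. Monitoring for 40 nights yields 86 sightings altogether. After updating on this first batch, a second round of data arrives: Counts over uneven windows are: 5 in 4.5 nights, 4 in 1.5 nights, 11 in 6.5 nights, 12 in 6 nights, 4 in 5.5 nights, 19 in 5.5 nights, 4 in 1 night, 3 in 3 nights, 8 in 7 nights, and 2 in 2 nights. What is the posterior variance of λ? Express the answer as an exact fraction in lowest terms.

764/28561

Total count 86 over total exposure 40 nights.
After the first batch: Gamma(33 + 86, 2 + 40) = Gamma(119, 42).
Total count: 5 + 4 + 11 + 12 + 4 + 19 + 4 + 3 + 8 + 2 = 72.
Total exposure: 4.5 + 1.5 + 6.5 + 6 + 5.5 + 5.5 + 1 + 3 + 7 + 2 = 42.5 nights.
After the second batch: Gamma(119 + 72, 42 + 42.5) = Gamma(191, 169/2).
Posterior variance = α'/β'² = 191/(28561/4) = 764/28561.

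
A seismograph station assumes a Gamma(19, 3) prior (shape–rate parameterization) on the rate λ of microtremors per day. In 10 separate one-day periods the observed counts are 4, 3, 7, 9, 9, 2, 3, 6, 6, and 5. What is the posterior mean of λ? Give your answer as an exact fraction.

73/13

Total count: 4 + 3 + 7 + 9 + 9 + 2 + 3 + 6 + 6 + 5 = 54.
Total exposure: 10 days.
Gamma(α, β) with Poisson data over total exposure Σt gives posterior Gamma(α+Σx, β+Σt) = Gamma(73, 13).
Posterior mean = α'/β' = 73/13.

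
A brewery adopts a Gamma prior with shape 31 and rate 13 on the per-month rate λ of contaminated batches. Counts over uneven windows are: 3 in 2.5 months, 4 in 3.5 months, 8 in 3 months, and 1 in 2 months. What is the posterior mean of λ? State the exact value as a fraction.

47/24

Total count: 3 + 4 + 8 + 1 = 16.
Total exposure: 2.5 + 3.5 + 3 + 2 = 11 months.
The Gamma prior is conjugate for the Poisson rate, so λ | data ~ Gamma(31+16, 13+11) = Gamma(47, 24).
Posterior mean = α'/β' = 47/24.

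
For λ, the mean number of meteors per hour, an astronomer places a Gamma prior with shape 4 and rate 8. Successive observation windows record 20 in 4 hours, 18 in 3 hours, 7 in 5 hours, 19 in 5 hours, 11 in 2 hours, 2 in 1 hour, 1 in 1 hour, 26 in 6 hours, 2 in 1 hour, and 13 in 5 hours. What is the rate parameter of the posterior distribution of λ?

Total count: 20 + 18 + 7 + 19 + 11 + 2 + 1 + 26 + 2 + 13 = 119.
Total exposure: 4 + 3 + 5 + 5 + 2 + 1 + 1 + 6 + 1 + 5 = 33 hours.
By Gamma–Poisson conjugacy, the posterior is Gamma(α + Σx, β + Σt) = Gamma(4 + 119, 8 + 33) = Gamma(123, 41).

41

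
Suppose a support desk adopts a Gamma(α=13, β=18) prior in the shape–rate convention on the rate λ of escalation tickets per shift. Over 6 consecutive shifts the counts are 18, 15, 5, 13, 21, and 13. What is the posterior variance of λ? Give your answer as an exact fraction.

49/288

Total count: 18 + 15 + 5 + 13 + 21 + 13 = 85.
Total exposure: 6 shifts.
Posterior: α' = 13 + 85 = 98, β' = 18 + 6 = 24.
Posterior variance = α'/β'² = 98/576 = 49/288.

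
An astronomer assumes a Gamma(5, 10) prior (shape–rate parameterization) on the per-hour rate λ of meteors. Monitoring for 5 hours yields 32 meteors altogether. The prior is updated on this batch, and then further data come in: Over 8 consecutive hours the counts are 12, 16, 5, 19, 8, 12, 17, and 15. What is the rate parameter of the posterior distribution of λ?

Total count 32 over total exposure 5 hours.
After the first batch: Gamma(5 + 32, 10 + 5) = Gamma(37, 15).
Total count: 12 + 16 + 5 + 19 + 8 + 12 + 17 + 15 = 104.
Total exposure: 8 hours.
After the second batch: Gamma(37 + 104, 15 + 8) = Gamma(141, 23).

23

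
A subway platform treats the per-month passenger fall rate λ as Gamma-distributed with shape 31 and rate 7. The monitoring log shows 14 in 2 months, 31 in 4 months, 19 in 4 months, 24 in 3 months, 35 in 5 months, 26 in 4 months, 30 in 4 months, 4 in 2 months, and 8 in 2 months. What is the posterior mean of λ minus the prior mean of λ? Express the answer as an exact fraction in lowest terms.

Total count: 14 + 31 + 19 + 24 + 35 + 26 + 30 + 4 + 8 = 191.
Total exposure: 2 + 4 + 4 + 3 + 5 + 4 + 4 + 2 + 2 = 30 months.
Conjugate update: add total count to the shape and total exposure to the rate, giving Gamma(222, 37).
Posterior mean = 222/37 = 6; prior mean = 31/7 = 31/7. Difference = 6 − 31/7 = 11/7.

11/7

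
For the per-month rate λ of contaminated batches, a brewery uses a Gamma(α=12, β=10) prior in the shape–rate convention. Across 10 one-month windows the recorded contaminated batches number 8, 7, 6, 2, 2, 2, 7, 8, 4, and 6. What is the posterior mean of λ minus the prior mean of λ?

Total count: 8 + 7 + 6 + 2 + 2 + 2 + 7 + 8 + 4 + 6 = 52.
Total exposure: 10 months.
Posterior: α' = 12 + 52 = 64, β' = 10 + 10 = 20.
Posterior mean = 64/20 = 16/5; prior mean = 12/10 = 6/5. Difference = 16/5 − 6/5 = 2.

2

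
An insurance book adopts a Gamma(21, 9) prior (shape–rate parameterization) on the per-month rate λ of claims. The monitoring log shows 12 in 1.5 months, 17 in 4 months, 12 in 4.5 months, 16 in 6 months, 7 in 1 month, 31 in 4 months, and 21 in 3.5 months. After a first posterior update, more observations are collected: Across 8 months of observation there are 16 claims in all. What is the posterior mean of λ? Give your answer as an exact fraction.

306/83

Total count: 12 + 17 + 12 + 16 + 7 + 31 + 21 = 116.
Total exposure: 1.5 + 4 + 4.5 + 6 + 1 + 4 + 3.5 = 24.5 months.
After the first batch: Gamma(21 + 116, 9 + 24.5) = Gamma(137, 67/2).
Total count 16 over total exposure 8 months.
After the second batch: Gamma(137 + 16, 67/2 + 8) = Gamma(153, 83/2).
Posterior mean = α'/β' = 153/(83/2) = 306/83.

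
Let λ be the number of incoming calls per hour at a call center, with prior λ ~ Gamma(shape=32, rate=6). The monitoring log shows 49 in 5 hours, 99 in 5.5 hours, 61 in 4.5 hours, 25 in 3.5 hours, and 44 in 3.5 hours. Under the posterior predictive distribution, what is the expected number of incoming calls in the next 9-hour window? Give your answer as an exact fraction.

Total count: 49 + 99 + 61 + 25 + 44 = 278.
Total exposure: 5 + 5.5 + 4.5 + 3.5 + 3.5 = 22 hours.
By Gamma–Poisson conjugacy, the posterior is Gamma(α + Σx, β + Σt) = Gamma(32 + 278, 6 + 22) = Gamma(310, 28).
Predictive mean over a 9-hour window = T·E[λ|data] = 9·310/28 = 1395/14.

1395/14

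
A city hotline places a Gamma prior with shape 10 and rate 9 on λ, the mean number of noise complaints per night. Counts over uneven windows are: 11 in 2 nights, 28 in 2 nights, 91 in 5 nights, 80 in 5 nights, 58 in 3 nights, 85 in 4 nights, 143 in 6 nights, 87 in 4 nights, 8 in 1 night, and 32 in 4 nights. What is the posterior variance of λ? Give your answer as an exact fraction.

211/675

Total count: 11 + 28 + 91 + 80 + 58 + 85 + 143 + 87 + 8 + 32 = 623.
Total exposure: 2 + 2 + 5 + 5 + 3 + 4 + 6 + 4 + 1 + 4 = 36 nights.
Posterior: α' = 10 + 623 = 633, β' = 9 + 36 = 45.
Posterior variance = α'/β'² = 633/2025 = 211/675.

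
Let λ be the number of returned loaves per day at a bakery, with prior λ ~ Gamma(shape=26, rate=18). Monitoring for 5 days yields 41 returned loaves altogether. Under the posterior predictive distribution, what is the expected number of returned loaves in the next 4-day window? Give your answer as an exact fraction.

268/23

Total count 41 over total exposure 5 days.
Posterior: α' = 26 + 41 = 67, β' = 18 + 5 = 23.
Predictive mean over a 4-day window = T·E[λ|data] = 4·67/23 = 268/23.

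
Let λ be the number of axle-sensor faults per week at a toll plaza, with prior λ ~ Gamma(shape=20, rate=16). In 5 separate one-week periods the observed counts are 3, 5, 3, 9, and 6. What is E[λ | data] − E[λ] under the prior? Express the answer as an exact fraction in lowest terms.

Total count: 3 + 5 + 3 + 9 + 6 = 26.
Total exposure: 5 weeks.
Conjugate update: add total count to the shape and total exposure to the rate, giving Gamma(46, 21).
Posterior mean = 46/21 = 46/21; prior mean = 20/16 = 5/4. Difference = 46/21 − 5/4 = 79/84.

79/84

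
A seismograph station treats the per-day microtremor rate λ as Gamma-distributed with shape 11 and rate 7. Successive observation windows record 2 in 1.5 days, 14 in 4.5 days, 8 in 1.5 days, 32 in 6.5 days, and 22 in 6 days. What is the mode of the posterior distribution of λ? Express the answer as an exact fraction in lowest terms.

88/27

Total count: 2 + 14 + 8 + 32 + 22 = 78.
Total exposure: 1.5 + 4.5 + 1.5 + 6.5 + 6 = 20 days.
Posterior: α' = 11 + 78 = 89, β' = 7 + 20 = 27.
Posterior mode = (α'−1)/β' = 88/27.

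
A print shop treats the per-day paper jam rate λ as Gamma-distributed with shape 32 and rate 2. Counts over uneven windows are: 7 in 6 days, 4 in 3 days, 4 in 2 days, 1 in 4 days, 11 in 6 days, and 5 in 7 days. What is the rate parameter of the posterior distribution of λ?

30

Total count: 7 + 4 + 4 + 1 + 11 + 5 = 32.
Total exposure: 6 + 3 + 2 + 4 + 6 + 7 = 28 days.
Conjugate update: add total count to the shape and total exposure to the rate, giving Gamma(64, 30).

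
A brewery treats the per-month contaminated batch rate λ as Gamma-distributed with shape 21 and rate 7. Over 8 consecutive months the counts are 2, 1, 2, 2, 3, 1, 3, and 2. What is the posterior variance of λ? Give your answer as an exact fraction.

Total count: 2 + 1 + 2 + 2 + 3 + 1 + 3 + 2 = 16.
Total exposure: 8 months.
By Gamma–Poisson conjugacy, the posterior is Gamma(α + Σx, β + Σt) = Gamma(21 + 16, 7 + 8) = Gamma(37, 15).
Posterior variance = α'/β'² = 37/225.

37/225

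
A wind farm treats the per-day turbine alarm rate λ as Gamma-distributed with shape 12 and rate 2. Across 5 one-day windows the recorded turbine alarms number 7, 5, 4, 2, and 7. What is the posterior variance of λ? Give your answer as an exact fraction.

37/49

Total count: 7 + 5 + 4 + 2 + 7 = 25.
Total exposure: 5 days.
By Gamma–Poisson conjugacy, the posterior is Gamma(α + Σx, β + Σt) = Gamma(12 + 25, 2 + 5) = Gamma(37, 7).
Posterior variance = α'/β'² = 37/49.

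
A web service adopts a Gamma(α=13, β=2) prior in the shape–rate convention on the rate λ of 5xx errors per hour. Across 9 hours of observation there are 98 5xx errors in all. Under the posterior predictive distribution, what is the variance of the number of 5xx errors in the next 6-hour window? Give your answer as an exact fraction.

11322/121

Total count 98 over total exposure 9 hours.
Posterior: α' = 13 + 98 = 111, β' = 2 + 9 = 11.
The posterior predictive for a window of length T is Negative Binomial with variance T·α'·(β'+T)/β'² = 6·111·17/121 = 11322/121.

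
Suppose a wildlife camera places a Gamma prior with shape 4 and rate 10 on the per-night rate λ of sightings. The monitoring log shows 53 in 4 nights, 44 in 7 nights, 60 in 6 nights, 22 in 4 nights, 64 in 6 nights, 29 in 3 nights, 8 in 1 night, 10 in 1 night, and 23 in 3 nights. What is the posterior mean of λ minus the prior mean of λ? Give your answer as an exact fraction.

299/45

Total count: 53 + 44 + 60 + 22 + 64 + 29 + 8 + 10 + 23 = 313.
Total exposure: 4 + 7 + 6 + 4 + 6 + 3 + 1 + 1 + 3 = 35 nights.
Gamma(α, β) with Poisson data over total exposure Σt gives posterior Gamma(α+Σx, β+Σt) = Gamma(317, 45).
Posterior mean = 317/45 = 317/45; prior mean = 4/10 = 2/5. Difference = 317/45 − 2/5 = 299/45.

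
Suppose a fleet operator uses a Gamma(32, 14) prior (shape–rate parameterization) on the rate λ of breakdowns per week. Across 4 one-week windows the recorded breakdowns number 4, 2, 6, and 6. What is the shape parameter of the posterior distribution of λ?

Total count: 4 + 2 + 6 + 6 = 18.
Total exposure: 4 weeks.
Conjugate update: add total count to the shape and total exposure to the rate, giving Gamma(50, 18).

50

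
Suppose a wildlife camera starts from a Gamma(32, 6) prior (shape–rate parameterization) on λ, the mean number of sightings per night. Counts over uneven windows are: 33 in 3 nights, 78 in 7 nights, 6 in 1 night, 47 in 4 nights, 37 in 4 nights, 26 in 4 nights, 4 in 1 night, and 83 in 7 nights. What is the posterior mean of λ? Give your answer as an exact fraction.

Total count: 33 + 78 + 6 + 47 + 37 + 26 + 4 + 83 = 314.
Total exposure: 3 + 7 + 1 + 4 + 4 + 4 + 1 + 7 = 31 nights.
The Gamma prior is conjugate for the Poisson rate, so λ | data ~ Gamma(32+314, 6+31) = Gamma(346, 37).
Posterior mean = α'/β' = 346/37.

346/37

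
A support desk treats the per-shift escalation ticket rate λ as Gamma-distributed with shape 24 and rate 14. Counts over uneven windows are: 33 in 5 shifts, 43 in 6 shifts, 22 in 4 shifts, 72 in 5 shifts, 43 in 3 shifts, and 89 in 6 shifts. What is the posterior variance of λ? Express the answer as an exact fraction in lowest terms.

326/1849

Total count: 33 + 43 + 22 + 72 + 43 + 89 = 302.
Total exposure: 5 + 6 + 4 + 5 + 3 + 6 = 29 shifts.
The Gamma prior is conjugate for the Poisson rate, so λ | data ~ Gamma(24+302, 14+29) = Gamma(326, 43).
Posterior variance = α'/β'² = 326/1849.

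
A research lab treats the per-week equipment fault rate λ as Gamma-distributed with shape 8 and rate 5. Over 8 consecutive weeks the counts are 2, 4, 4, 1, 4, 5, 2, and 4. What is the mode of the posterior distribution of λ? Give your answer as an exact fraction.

Total count: 2 + 4 + 4 + 1 + 4 + 5 + 2 + 4 = 26.
Total exposure: 8 weeks.
By Gamma–Poisson conjugacy, the posterior is Gamma(α + Σx, β + Σt) = Gamma(8 + 26, 5 + 8) = Gamma(34, 13).
Posterior mode = (α'−1)/β' = 33/13.

33/13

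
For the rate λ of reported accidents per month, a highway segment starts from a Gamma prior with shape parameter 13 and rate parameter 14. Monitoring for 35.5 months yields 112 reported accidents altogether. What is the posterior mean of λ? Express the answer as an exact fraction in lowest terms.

Total count 112 over total exposure 35.5 months.
Posterior: α' = 13 + 112 = 125, β' = 14 + 35.5 = 99/2.
Posterior mean = α'/β' = 125/(99/2) = 250/99.

250/99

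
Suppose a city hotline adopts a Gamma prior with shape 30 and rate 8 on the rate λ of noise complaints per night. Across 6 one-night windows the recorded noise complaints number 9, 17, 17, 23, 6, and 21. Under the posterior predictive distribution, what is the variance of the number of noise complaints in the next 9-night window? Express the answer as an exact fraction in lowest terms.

Total count: 9 + 17 + 17 + 23 + 6 + 21 = 93.
Total exposure: 6 nights.
Gamma(α, β) with Poisson data over total exposure Σt gives posterior Gamma(α+Σx, β+Σt) = Gamma(123, 14).
The posterior predictive for a window of length T is Negative Binomial with variance T·α'·(β'+T)/β'² = 9·123·23/196 = 25461/196.

25461/196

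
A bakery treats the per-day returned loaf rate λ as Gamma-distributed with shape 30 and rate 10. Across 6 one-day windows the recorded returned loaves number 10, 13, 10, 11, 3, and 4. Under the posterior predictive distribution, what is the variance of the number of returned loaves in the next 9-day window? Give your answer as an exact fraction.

18225/256

Total count: 10 + 13 + 10 + 11 + 3 + 4 = 51.
Total exposure: 6 days.
Conjugate update: add total count to the shape and total exposure to the rate, giving Gamma(81, 16).
The posterior predictive for a window of length T is Negative Binomial with variance T·α'·(β'+T)/β'² = 9·81·25/256 = 18225/256.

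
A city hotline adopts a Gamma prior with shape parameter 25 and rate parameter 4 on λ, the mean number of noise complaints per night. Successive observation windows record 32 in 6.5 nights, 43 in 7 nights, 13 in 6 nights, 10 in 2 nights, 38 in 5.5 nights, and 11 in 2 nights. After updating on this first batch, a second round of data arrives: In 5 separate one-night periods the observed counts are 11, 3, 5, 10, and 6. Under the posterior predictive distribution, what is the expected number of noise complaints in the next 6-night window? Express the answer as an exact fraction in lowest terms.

621/19

Total count: 32 + 43 + 13 + 10 + 38 + 11 = 147.
Total exposure: 6.5 + 7 + 6 + 2 + 5.5 + 2 = 29 nights.
After the first batch: Gamma(25 + 147, 4 + 29) = Gamma(172, 33).
Total count: 11 + 3 + 5 + 10 + 6 = 35.
Total exposure: 5 nights.
After the second batch: Gamma(172 + 35, 33 + 5) = Gamma(207, 38).
Predictive mean over a 6-night window = T·E[λ|data] = 6·207/38 = 621/19.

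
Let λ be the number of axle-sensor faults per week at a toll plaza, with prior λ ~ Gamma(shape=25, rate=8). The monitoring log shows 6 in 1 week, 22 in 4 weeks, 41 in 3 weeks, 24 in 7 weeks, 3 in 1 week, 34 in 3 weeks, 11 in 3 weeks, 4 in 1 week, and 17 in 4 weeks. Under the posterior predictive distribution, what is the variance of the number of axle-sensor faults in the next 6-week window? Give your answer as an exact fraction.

Total count: 6 + 22 + 41 + 24 + 3 + 34 + 11 + 4 + 17 = 162.
Total exposure: 1 + 4 + 3 + 7 + 1 + 3 + 3 + 1 + 4 = 27 weeks.
Conjugate update: add total count to the shape and total exposure to the rate, giving Gamma(187, 35).
The posterior predictive for a window of length T is Negative Binomial with variance T·α'·(β'+T)/β'² = 6·187·41/1225 = 46002/1225.

46002/1225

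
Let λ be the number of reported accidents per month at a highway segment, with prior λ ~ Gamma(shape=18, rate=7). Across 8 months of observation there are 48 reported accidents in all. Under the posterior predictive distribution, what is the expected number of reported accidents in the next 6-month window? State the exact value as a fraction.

Total count 48 over total exposure 8 months.
The Gamma prior is conjugate for the Poisson rate, so λ | data ~ Gamma(18+48, 7+8) = Gamma(66, 15).
Predictive mean over a 6-month window = T·E[λ|data] = 6·66/15 = 132/5.

132/5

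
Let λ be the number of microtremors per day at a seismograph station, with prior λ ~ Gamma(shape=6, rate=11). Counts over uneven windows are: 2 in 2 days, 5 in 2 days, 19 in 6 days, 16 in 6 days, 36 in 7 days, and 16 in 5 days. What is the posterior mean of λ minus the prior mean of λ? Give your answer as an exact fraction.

Total count: 2 + 5 + 19 + 16 + 36 + 16 = 94.
Total exposure: 2 + 2 + 6 + 6 + 7 + 5 = 28 days.
Posterior: α' = 6 + 94 = 100, β' = 11 + 28 = 39.
Posterior mean = 100/39 = 100/39; prior mean = 6/11 = 6/11. Difference = 100/39 − 6/11 = 866/429.

866/429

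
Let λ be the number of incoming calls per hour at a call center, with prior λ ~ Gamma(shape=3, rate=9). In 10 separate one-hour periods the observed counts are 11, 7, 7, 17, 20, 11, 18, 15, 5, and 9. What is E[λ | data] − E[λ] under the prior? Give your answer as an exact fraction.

Total count: 11 + 7 + 7 + 17 + 20 + 11 + 18 + 15 + 5 + 9 = 120.
Total exposure: 10 hours.
By Gamma–Poisson conjugacy, the posterior is Gamma(α + Σx, β + Σt) = Gamma(3 + 120, 9 + 10) = Gamma(123, 19).
Posterior mean = 123/19 = 123/19; prior mean = 3/9 = 1/3. Difference = 123/19 − 1/3 = 350/57.

350/57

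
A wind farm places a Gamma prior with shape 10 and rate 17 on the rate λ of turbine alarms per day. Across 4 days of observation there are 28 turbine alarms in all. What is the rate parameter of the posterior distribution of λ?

21

Total count 28 over total exposure 4 days.
Posterior: α' = 10 + 28 = 38, β' = 17 + 4 = 21.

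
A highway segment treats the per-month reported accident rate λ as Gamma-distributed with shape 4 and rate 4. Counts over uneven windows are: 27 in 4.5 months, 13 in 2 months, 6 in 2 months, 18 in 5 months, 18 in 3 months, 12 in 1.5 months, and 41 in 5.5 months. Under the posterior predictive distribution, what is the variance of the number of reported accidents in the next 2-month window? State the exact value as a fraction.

32804/3025

Total count: 27 + 13 + 6 + 18 + 18 + 12 + 41 = 135.
Total exposure: 4.5 + 2 + 2 + 5 + 3 + 1.5 + 5.5 = 23.5 months.
Gamma(α, β) with Poisson data over total exposure Σt gives posterior Gamma(α+Σx, β+Σt) = Gamma(139, 55/2).
The posterior predictive for a window of length T is Negative Binomial with variance T·α'·(β'+T)/β'² = 2·139·(59/2)/(3025/4) = 32804/3025.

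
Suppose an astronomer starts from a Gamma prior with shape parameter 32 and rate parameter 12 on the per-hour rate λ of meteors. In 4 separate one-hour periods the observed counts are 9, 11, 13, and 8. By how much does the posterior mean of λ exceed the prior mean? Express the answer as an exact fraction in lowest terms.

91/48

Total count: 9 + 11 + 13 + 8 = 41.
Total exposure: 4 hours.
Gamma(α, β) with Poisson data over total exposure Σt gives posterior Gamma(α+Σx, β+Σt) = Gamma(73, 16).
Posterior mean = 73/16 = 73/16; prior mean = 32/12 = 8/3. Difference = 73/16 − 8/3 = 91/48.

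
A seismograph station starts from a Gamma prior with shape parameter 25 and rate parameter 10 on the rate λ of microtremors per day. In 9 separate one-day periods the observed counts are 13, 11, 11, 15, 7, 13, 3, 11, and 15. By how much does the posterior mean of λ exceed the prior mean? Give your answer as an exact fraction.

153/38

Total count: 13 + 11 + 11 + 15 + 7 + 13 + 3 + 11 + 15 = 99.
Total exposure: 9 days.
Posterior: α' = 25 + 99 = 124, β' = 10 + 9 = 19.
Posterior mean = 124/19 = 124/19; prior mean = 25/10 = 5/2. Difference = 124/19 − 5/2 = 153/38.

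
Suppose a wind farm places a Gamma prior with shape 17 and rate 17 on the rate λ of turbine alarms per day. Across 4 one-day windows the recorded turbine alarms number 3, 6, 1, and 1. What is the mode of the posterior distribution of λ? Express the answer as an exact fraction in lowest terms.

Total count: 3 + 6 + 1 + 1 = 11.
Total exposure: 4 days.
The Gamma prior is conjugate for the Poisson rate, so λ | data ~ Gamma(17+11, 17+4) = Gamma(28, 21).
Posterior mode = (α'−1)/β' = 27/21 = 9/7.

9/7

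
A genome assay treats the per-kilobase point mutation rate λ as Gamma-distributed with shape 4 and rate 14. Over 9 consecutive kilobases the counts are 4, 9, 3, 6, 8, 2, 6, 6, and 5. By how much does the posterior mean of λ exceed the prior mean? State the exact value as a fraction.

325/161

Total count: 4 + 9 + 3 + 6 + 8 + 2 + 6 + 6 + 5 = 49.
Total exposure: 9 kilobases.
Gamma(α, β) with Poisson data over total exposure Σt gives posterior Gamma(α+Σx, β+Σt) = Gamma(53, 23).
Posterior mean = 53/23 = 53/23; prior mean = 4/14 = 2/7. Difference = 53/23 − 2/7 = 325/161.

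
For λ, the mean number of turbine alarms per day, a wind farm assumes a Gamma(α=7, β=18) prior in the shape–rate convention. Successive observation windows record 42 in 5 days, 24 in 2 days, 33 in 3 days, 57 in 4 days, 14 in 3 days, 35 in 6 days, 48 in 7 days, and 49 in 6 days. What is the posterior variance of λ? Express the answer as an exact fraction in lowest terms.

103/972

Total count: 42 + 24 + 33 + 57 + 14 + 35 + 48 + 49 = 302.
Total exposure: 5 + 2 + 3 + 4 + 3 + 6 + 7 + 6 = 36 days.
By Gamma–Poisson conjugacy, the posterior is Gamma(α + Σx, β + Σt) = Gamma(7 + 302, 18 + 36) = Gamma(309, 54).
Posterior variance = α'/β'² = 309/2916 = 103/972.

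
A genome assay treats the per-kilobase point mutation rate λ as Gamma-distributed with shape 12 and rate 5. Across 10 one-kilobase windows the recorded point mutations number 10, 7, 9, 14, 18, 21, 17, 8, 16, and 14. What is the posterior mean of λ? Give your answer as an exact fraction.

Total count: 10 + 7 + 9 + 14 + 18 + 21 + 17 + 8 + 16 + 14 = 134.
Total exposure: 10 kilobases.
Posterior: α' = 12 + 134 = 146, β' = 5 + 10 = 15.
Posterior mean = α'/β' = 146/15.

146/15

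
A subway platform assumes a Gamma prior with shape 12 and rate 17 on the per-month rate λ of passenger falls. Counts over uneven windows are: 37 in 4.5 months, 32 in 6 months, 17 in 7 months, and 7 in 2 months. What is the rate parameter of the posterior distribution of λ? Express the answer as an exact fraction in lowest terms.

Total count: 37 + 32 + 17 + 7 = 93.
Total exposure: 4.5 + 6 + 7 + 2 = 19.5 months.
Conjugate update: add total count to the shape and total exposure to the rate, giving Gamma(105, 73/2).

73/2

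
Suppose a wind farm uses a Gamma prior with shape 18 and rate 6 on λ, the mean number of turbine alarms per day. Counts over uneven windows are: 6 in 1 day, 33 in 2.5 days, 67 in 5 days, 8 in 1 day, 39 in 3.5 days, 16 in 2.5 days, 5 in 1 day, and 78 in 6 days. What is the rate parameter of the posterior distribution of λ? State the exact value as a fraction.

57/2

Total count: 6 + 33 + 67 + 8 + 39 + 16 + 5 + 78 = 252.
Total exposure: 1 + 2.5 + 5 + 1 + 3.5 + 2.5 + 1 + 6 = 22.5 days.
By Gamma–Poisson conjugacy, the posterior is Gamma(α + Σx, β + Σt) = Gamma(18 + 252, 6 + 22.5) = Gamma(270, 57/2).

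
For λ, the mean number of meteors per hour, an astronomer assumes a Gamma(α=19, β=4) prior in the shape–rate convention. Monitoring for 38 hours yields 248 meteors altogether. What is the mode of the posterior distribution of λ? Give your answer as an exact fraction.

19/3

Total count 248 over total exposure 38 hours.
The Gamma prior is conjugate for the Poisson rate, so λ | data ~ Gamma(19+248, 4+38) = Gamma(267, 42).
Posterior mode = (α'−1)/β' = 266/42 = 19/3.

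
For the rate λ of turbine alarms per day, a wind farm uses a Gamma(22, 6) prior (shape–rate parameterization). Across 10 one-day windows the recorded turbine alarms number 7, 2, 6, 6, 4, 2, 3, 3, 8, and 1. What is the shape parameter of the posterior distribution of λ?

Total count: 7 + 2 + 6 + 6 + 4 + 2 + 3 + 3 + 8 + 1 = 42.
Total exposure: 10 days.
Conjugate update: add total count to the shape and total exposure to the rate, giving Gamma(64, 16).

64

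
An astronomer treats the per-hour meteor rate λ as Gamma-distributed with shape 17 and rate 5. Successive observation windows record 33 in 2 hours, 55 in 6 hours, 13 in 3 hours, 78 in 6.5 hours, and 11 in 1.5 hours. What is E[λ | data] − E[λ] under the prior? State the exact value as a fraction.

209/40

Total count: 33 + 55 + 13 + 78 + 11 = 190.
Total exposure: 2 + 6 + 3 + 6.5 + 1.5 = 19 hours.
Conjugate update: add total count to the shape and total exposure to the rate, giving Gamma(207, 24).
Posterior mean = 207/24 = 69/8; prior mean = 17/5 = 17/5. Difference = 69/8 − 17/5 = 209/40.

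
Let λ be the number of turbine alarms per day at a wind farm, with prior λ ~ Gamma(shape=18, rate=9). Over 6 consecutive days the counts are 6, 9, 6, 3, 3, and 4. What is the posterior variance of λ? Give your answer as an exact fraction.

49/225

Total count: 6 + 9 + 6 + 3 + 3 + 4 = 31.
Total exposure: 6 days.
By Gamma–Poisson conjugacy, the posterior is Gamma(α + Σx, β + Σt) = Gamma(18 + 31, 9 + 6) = Gamma(49, 15).
Posterior variance = α'/β'² = 49/225.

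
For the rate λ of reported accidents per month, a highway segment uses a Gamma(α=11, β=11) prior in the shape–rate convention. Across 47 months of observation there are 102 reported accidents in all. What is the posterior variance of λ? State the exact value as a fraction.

113/3364

Total count 102 over total exposure 47 months.
The Gamma prior is conjugate for the Poisson rate, so λ | data ~ Gamma(11+102, 11+47) = Gamma(113, 58).
Posterior variance = α'/β'² = 113/3364.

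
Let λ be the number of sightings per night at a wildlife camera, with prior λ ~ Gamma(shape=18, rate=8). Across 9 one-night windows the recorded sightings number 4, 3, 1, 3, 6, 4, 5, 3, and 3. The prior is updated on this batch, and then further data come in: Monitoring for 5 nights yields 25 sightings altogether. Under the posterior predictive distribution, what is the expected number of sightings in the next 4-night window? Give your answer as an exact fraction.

150/11

Total count: 4 + 3 + 1 + 3 + 6 + 4 + 5 + 3 + 3 = 32.
Total exposure: 9 nights.
After the first batch: Gamma(18 + 32, 8 + 9) = Gamma(50, 17).
Total count 25 over total exposure 5 nights.
After the second batch: Gamma(50 + 25, 17 + 5) = Gamma(75, 22).
Predictive mean over a 4-night window = T·E[λ|data] = 4·75/22 = 150/11.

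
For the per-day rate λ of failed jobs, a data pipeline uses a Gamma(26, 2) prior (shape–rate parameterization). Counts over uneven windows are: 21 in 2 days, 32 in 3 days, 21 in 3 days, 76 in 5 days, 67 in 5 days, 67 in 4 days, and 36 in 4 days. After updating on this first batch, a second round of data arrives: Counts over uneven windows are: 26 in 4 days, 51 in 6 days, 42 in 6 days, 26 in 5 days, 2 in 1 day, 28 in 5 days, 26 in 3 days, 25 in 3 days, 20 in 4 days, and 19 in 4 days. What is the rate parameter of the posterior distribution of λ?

Total count: 21 + 32 + 21 + 76 + 67 + 67 + 36 = 320.
Total exposure: 2 + 3 + 3 + 5 + 5 + 4 + 4 = 26 days.
After the first batch: Gamma(26 + 320, 2 + 26) = Gamma(346, 28).
Total count: 26 + 51 + 42 + 26 + 2 + 28 + 26 + 25 + 20 + 19 = 265.
Total exposure: 4 + 6 + 6 + 5 + 1 + 5 + 3 + 3 + 4 + 4 = 41 days.
After the second batch: Gamma(346 + 265, 28 + 41) = Gamma(611, 69).

69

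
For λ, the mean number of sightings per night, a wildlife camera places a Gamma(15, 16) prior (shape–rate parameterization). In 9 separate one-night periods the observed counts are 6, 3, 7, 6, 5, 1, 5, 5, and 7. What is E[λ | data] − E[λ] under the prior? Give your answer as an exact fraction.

117/80

Total count: 6 + 3 + 7 + 6 + 5 + 1 + 5 + 5 + 7 = 45.
Total exposure: 9 nights.
Posterior: α' = 15 + 45 = 60, β' = 16 + 9 = 25.
Posterior mean = 60/25 = 12/5; prior mean = 15/16 = 15/16. Difference = 12/5 − 15/16 = 117/80.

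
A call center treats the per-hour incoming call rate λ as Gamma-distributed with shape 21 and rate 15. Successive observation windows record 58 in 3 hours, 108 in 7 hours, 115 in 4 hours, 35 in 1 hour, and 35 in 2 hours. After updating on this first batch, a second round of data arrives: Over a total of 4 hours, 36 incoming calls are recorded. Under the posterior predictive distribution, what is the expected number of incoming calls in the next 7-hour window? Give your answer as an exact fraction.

Total count: 58 + 108 + 115 + 35 + 35 = 351.
Total exposure: 3 + 7 + 4 + 1 + 2 = 17 hours.
After the first batch: Gamma(21 + 351, 15 + 17) = Gamma(372, 32).
Total count 36 over total exposure 4 hours.
After the second batch: Gamma(372 + 36, 32 + 4) = Gamma(408, 36).
Predictive mean over a 7-hour window = T·E[λ|data] = 7·408/36 = 238/3.

238/3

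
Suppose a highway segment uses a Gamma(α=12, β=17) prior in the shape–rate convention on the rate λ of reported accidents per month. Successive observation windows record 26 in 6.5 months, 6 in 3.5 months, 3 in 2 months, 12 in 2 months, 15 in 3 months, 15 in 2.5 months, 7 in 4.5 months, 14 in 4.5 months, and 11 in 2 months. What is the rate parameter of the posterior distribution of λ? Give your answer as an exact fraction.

95/2

Total count: 26 + 6 + 3 + 12 + 15 + 15 + 7 + 14 + 11 = 109.
Total exposure: 6.5 + 3.5 + 2 + 2 + 3 + 2.5 + 4.5 + 4.5 + 2 = 30.5 months.
The Gamma prior is conjugate for the Poisson rate, so λ | data ~ Gamma(12+109, 17+30.5) = Gamma(121, 95/2).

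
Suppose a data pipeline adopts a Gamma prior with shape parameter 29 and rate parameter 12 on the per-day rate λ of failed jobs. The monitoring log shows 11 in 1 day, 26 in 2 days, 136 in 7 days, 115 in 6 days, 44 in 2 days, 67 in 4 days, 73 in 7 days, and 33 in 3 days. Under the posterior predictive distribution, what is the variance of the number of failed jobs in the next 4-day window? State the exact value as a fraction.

6408/121

Total count: 11 + 26 + 136 + 115 + 44 + 67 + 73 + 33 = 505.
Total exposure: 1 + 2 + 7 + 6 + 2 + 4 + 7 + 3 = 32 days.
Conjugate update: add total count to the shape and total exposure to the rate, giving Gamma(534, 44).
The posterior predictive for a window of length T is Negative Binomial with variance T·α'·(β'+T)/β'² = 4·534·48/1936 = 6408/121.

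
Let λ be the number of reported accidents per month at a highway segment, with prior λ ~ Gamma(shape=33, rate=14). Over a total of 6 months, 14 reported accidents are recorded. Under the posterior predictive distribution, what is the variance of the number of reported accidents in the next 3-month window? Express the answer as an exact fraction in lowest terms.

Total count 14 over total exposure 6 months.
Posterior: α' = 33 + 14 = 47, β' = 14 + 6 = 20.
The posterior predictive for a window of length T is Negative Binomial with variance T·α'·(β'+T)/β'² = 3·47·23/400 = 3243/400.

3243/400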